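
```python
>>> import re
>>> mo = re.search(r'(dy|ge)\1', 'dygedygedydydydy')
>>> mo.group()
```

'dydy'

The backreference `\1` re-matches whatever the first group consumed, character for character.
The match spans [8:12] → 'dydy'.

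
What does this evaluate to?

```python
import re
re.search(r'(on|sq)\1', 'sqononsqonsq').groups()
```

After group 1 captures some text, `\1` only succeeds where that same text appears again.
`re.search` scans for the first position where the pattern succeeds.
The match spans [2:6] → 'onon'.
Captured: group 1 = 'on'.

('on',)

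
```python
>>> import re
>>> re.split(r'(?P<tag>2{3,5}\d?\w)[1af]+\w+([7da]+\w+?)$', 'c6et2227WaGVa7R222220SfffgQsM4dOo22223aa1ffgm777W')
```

Pattern: 3 to 5 of the literal '2', then optionally a digit, then a word character (captured as 'tag'); then one or more of one of [1af], then one or more of a word character; then one or more of one of [7da], then one or more of a word character (lazy) (captured); then anchored at the end.
Matches to split on: at [4:49] → '2227WaGVa7R222220SfffgQsM4dOo22223aa1ffgm777W'.
Because the pattern has a capturing group, `split` also inserts each captured text between the pieces.

['c6et', '2227W', '7W', '']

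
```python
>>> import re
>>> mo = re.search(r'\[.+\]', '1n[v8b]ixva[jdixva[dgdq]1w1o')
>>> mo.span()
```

(2, 24)

`re.search` scans for the first position where the pattern succeeds.
The match spans [2:24] → '[v8b]ixva[jdixva[dgdq]'.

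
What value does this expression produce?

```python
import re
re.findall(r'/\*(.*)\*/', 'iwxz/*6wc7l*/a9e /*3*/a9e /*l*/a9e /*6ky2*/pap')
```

['6wc7l*/a9e /*3*/a9e /*l*/a9e /*6ky2']

Scanning left to right: at [4:43] match '/*6wc7l*/a9e /*3*/a9e /*l*/a9e /*6ky2*/', group 1 = '6wc7l*/a9e /*3*/a9e /*l*/a9e /*6ky2'.
Because there's exactly one group, `findall` drops the full match and keeps group 1 from the one hit.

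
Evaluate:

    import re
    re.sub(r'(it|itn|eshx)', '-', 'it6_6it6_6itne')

'-6_6-6_6-ne'

Branches in `(...|...)` are attempted left-to-right; the first branch that allows the whole pattern to succeed is taken.
Matches: at [0:2] → 'it'; at [5:7] → 'it'; at [10:12] → 'it'.
Every occurrence is swapped for '-'.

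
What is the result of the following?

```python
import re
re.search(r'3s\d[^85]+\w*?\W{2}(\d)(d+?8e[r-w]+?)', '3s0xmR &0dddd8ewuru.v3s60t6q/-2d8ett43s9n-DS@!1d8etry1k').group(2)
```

This matches the literal '3s', then a digit, then one or more of any character except [85]; then zero or more of a word character (lazy), then exactly 2 of a non-word character; then a digit (captured); then one or more of a literal 'd' (lazy), then the literal '8e', then one or more of a character in [r-w] (lazy) (captured).
A `+?`/`*?`/`{m,n}?` starts at its minimum and grows only as far as needed for what follows to match.
`search` walks the string left to right and returns the first match it finds.
The match spans [0:16] → '3s0xmR &0dddd8ew'.
Captured: group 1 = '0', group 2 = 'dddd8ew'.

'dddd8ew'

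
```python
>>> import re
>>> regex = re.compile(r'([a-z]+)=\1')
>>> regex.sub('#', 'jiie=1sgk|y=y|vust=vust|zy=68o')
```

'jiie=1sgk|#|#|zy=68o'

After group 1 captures some text, `\1` only succeeds where that same text appears again.
Matches: at [10:13] → 'y=y'; at [14:23] → 'vust=vust'.
Each match is replaced by '#'.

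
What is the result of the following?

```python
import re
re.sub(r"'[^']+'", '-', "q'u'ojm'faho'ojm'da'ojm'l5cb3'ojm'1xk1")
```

"q-ojm-ojm-ojm-ojm'1xk1"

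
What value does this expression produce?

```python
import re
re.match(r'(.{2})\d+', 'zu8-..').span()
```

The pattern matches exactly 2 of any character (captured); then one or more of a digit.
`match` is anchored at position 0; if the pattern doesn't fit there, it returns None.
The match spans [0:3] → 'zu8'.
Captured: group 1 = 'zu'.

(0, 3)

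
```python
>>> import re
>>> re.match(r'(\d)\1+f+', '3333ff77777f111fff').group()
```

'3333ff'

`re.match` won't scan ahead — the pattern has to work from the very first character.
The match spans [0:6] → '3333ff'.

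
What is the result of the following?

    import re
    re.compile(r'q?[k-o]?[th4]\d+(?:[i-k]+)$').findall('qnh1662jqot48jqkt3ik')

['qkt3ik']

Pattern: optionally a literal 'q', then optionally a character in [k-o], then one of [th4]; then one or more of a digit; then one or more of a character in [i-k] (non-capturing group); then anchored at the end.
Walking the string: at [14:20] → 'qkt3ik'.
Since nothing is captured, `findall` lists the 1 matched substring directly.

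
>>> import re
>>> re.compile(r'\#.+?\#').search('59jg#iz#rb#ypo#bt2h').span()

(4, 8)

A `+?`/`*?`/`{m,n}?` starts at its minimum and grows only as far as needed for what follows to match.
The match spans [4:8] → '#iz#'.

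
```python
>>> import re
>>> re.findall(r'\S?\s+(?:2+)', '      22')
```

['      22']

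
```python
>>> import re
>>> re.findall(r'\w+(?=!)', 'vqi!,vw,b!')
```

The lookaround is zero-width — it requires the adjacent text to match without consuming it, so the asserted text isn't part of the match.
Matches: at [0:3] → 'vqi'; at [8:9] → 'b'.
Since nothing is captured, `findall` lists the 2 matched substrings directly.

['vqi', 'b']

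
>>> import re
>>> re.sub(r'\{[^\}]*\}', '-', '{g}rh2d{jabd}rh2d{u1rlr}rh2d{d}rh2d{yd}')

'-rh2d-rh2d-rh2d-rh2d-'

Every occurrence is swapped for '-'.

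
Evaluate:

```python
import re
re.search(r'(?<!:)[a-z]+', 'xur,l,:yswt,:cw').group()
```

'xur'

A negative assertion filters positions out without eating any characters.
`re.search` scans for the first position where the pattern succeeds.
The match spans [0:3] → 'xur'.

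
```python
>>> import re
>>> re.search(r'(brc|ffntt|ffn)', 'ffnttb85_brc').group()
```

'ffntt'

Alternation tries branches left to right and keeps the first one that lets the overall match succeed at that position.
Unlike `match`, `search` isn't anchored — it looks for the pattern anywhere in the string.
The match spans [0:5] → 'ffntt'.
Captured: group 1 = 'ffntt'.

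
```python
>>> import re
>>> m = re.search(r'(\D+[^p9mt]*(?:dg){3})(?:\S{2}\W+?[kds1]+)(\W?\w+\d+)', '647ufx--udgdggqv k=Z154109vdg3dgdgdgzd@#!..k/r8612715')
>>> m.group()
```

'vdg3dgdgdgzd@#!..k/r8612715'

This matches one or more of a non-digit, then zero or more of any character except [p9mt], then the literal 'dg' repeated 3 times (captured); then exactly 2 of a non-whitespace character, then one or more of a non-word character (lazy), then one or more of one of [kds1] (non-capturing group); then optionally a non-word character, then one or more of a word character, then one or more of a digit (captured).
`re.search` tries every starting position until one works.
The match spans [26:53] → 'vdg3dgdgdgzd@#!..k/r8612715'.
Captured: group 1 = 'vdg3dgdgdg', group 2 = '/r8612715'.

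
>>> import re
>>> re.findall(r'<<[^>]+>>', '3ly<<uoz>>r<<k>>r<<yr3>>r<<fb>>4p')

`findall` yields the raw match text (4 of them) because the pattern has no groups.

['<<uoz>>', '<<k>>', '<<yr3>>', '<<fb>>']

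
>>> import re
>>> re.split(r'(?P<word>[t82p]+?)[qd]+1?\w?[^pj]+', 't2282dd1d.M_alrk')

The group in the pattern means `split` returns the separators' captures alongside the pieces.

['', 't2282', '']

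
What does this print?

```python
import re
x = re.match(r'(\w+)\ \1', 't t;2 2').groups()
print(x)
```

The match spans [0:3] → 't t'.
Captured: group 1 = 't'.

('t',)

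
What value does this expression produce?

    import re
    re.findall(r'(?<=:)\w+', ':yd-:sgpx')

['yd', 'sgpx']

The lookaround is zero-width — it requires the adjacent text to match without consuming it, so the asserted text isn't part of the match.
Scanning left to right: at [1:3] → 'yd'; at [5:9] → 'sgpx'.
No capturing groups, so `findall` returns the 2 full match strings.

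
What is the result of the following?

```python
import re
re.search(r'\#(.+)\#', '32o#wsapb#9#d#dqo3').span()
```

The match spans [3:14] → '#wsapb#9#d#'.

(3, 14)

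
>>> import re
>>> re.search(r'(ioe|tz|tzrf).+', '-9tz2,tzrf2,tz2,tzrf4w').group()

'tz2,tzrf2,tz2,tzrf4w'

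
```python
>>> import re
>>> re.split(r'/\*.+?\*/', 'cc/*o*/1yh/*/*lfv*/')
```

Lazy quantifiers expand one character at a time until the remainder of the pattern can match.
`split` removes every match and returns the 3 fragments in between.

['cc', '1yh', '']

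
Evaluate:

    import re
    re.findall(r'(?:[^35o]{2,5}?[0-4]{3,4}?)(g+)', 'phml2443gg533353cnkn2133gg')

This matches 2 to 5 of any character except [35o] (lazy), then 3 to 4 of a character in [0-4] (lazy) (non-capturing group); then one or more of a literal 'g' (captured).
Scanning left to right: at [0:10] match 'phml2443gg', group 1 = 'gg'; at [16:26] match 'cnkn2133gg', group 1 = 'gg'.
`findall` collects group 1 from each match (2 total).

['gg', 'gg']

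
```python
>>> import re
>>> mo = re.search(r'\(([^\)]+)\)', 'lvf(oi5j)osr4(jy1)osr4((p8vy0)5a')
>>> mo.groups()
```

('oi5j',)

The match spans [3:9] → '(oi5j)'.
Captured: group 1 = 'oi5j'.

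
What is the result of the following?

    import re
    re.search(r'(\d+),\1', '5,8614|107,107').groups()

('107',)

The match spans [7:14] → '107,107'.
Captured: group 1 = '107'.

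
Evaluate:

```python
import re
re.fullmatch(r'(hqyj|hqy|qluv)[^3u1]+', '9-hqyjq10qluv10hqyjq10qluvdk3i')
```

`re.fullmatch` is like wrapping the pattern in `^…$` (in single-line mode).
Here there's no way to consume every character, so the call returns None.

None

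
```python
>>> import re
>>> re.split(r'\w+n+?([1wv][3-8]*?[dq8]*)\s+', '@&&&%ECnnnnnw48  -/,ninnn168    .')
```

The pattern matches one or more of a word character, then one or more of the literal 'n' (lazy); then one of [1wv], then zero or more of a character in [3-8] (lazy), then zero or more of one of [dq8] (captured); then one or more of whitespace.
Matches to split on: at [5:17] → 'ECnnnnnw48  '; at [20:32] → 'ninnn168    '.
Because the pattern has a capturing group, `split` also inserts each captured text between the pieces.

['@&&&%', 'w48', '-/,', '168', '.']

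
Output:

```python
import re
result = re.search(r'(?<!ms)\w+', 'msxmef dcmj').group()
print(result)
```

msxmef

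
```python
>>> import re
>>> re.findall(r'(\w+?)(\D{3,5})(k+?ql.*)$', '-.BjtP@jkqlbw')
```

The `?` after the quantifier makes it lazy — it takes as little as possible before letting the rest of the pattern try.
Multiple groups make `findall` return tuples — one 3-tuple for the one match.

[('B', 'jtP@j', 'kqlbw')]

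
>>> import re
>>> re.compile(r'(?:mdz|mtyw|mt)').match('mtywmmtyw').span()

(0, 4)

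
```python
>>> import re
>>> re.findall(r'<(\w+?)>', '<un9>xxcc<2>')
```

['un9', '2']

Scanning left to right: at [0:5] match '<un9>', group 1 = 'un9'; at [9:12] match '<2>', group 1 = '2'.
Because there's exactly one group, `findall` drops the full match and keeps group 1 from each hit.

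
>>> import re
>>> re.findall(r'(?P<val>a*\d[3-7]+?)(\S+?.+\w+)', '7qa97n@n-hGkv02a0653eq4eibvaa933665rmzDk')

[('a97', 'n@n-hGkv02a0653eq4eibvaa933665rmzDk')]

This matches zero or more of the literal 'a', then a digit, then one or more of a character in [3-7] (lazy) (captured as 'val'); then one or more of a non-whitespace character (lazy), then one or more of any character, then one or more of a word character (captured).
Matches: at [2:40] match 'a97n@n-hGkv02a0653eq4eibvaa933665rmzDk', groups = ('a97', 'n@n-hGkv02a0653eq4eibvaa933665rmzDk').
2 groups means the one result is a tuple of 2 captured strings — 1 here.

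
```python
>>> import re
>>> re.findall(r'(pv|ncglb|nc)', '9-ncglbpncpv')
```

['ncglb', 'nc', 'pv']

The regex engine tests alternatives in the order written; an earlier branch that matches wins even if a later one would match more.
One capturing group, so `findall` returns just the captured substring from each match — 3 in all.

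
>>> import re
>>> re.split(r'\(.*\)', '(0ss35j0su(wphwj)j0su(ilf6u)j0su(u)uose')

['', 'uose']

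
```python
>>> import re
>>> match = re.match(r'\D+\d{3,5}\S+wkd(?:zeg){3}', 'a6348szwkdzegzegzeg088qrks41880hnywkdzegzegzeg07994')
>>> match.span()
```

(0, 46)

Pattern: one or more of a non-digit; then 3 to 5 of a digit, then one or more of a non-whitespace character; then the literal 'wkd', then the literal 'zeg' repeated 3 times.
With `match`, the pattern is implicitly anchored at the beginning.
The match spans [0:46] → 'a6348szwkdzegzegzeg088qrks41880hnywkdzegzegzeg'.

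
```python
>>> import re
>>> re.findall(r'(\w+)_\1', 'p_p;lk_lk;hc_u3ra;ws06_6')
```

['p', 'lk', '6']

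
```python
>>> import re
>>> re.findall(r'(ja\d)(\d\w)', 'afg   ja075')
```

This matches the literal 'ja', then a digit (captured); then a digit, then a word character (captured).
Walking the string: at [6:11] match 'ja075', groups = ('ja0', '75').
2 groups means the one result is a tuple of 2 captured strings — 1 here.

[('ja0', '75')]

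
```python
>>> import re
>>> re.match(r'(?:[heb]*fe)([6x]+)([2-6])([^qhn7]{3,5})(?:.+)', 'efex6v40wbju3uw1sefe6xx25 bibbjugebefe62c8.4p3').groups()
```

('x', '6', 'v40wb')

The match spans [0:46] → 'efex6v40wbju3uw1sefe6xx25 bibbjugebefe62c8.4p3'.
Captured: group 1 = 'x', group 2 = '6', group 3 = 'v40wb'.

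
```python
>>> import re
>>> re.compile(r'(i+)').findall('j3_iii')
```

This matches one or more of a literal 'i' (captured).
Because there's exactly one group, `findall` drops the full match and keeps group 1 from the one hit.

['iii']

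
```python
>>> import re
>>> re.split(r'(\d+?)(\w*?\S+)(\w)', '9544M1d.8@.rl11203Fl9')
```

['', '9', '544M1d.8@.rl11203Fl', '9', '']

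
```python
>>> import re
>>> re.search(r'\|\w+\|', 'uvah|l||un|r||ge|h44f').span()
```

(4, 7)

The match spans [4:7] → '|l|'.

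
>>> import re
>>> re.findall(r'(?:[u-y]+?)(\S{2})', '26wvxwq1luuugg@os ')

The pattern matches one or more of a character in [u-y] (lazy) (non-capturing group); then exactly 2 of a non-whitespace character (captured).
A non-greedy quantifier consumes as few characters as it can — just enough that the remainder of the pattern still matches from where it stops; whatever follows it matches normally.
Scanning left to right: at [2:5] match 'wvx', group 1 = 'vx'; at [5:8] match 'wq1', group 1 = 'q1'; at [9:12] match 'uuu', group 1 = 'uu'.
Because there's exactly one group, `findall` drops the full match and keeps group 1 from each hit.

['vx', 'q1', 'uu']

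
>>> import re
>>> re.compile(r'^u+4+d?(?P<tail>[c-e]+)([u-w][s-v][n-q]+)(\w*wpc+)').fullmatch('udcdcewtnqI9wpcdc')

`fullmatch` succeeds only if the pattern covers the string from start to end.
Here there's no way to consume every character, so the call returns None.

None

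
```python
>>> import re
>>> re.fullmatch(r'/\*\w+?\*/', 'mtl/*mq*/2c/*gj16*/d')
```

None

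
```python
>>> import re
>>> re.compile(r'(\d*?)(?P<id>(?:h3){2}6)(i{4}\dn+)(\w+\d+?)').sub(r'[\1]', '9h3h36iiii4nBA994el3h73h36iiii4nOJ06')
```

Pattern: zero or more of a digit (lazy) (captured); then the literal 'h3' repeated 2 times, then a literal '6' (captured as 'id'); then exactly 4 of the literal 'i', then a digit, then one or more of a literal 'n' (captured); then one or more of a word character, then one or more of a digit (lazy) (captured).
The replacement refers to a captured group, so each match is rewritten using its own captured text.

'[9]'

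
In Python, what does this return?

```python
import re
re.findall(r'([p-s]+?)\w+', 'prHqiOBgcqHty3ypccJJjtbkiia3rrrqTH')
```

This matches one or more of a character in [p-s] (lazy) (captured); then one or more of a word character.
Because the quantifier is non-greedy, it stops expanding at the earliest point where the rest of the pattern can succeed.
Matches: at [0:34] match 'prHqiOBgcqHty3ypccJJjtbkiia3rrrqTH', group 1 = 'p'.
Because there's exactly one group, `findall` drops the full match and keeps group 1 from the one hit.

['p']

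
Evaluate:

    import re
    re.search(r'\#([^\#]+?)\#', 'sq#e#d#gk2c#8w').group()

`re.search` scans for the first position where the pattern succeeds.
The match spans [2:5] → '#e#'.
Captured: group 1 = 'e'.

'#e#'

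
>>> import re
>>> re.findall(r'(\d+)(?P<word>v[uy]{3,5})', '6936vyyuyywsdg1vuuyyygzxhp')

Pattern: one or more of a digit (captured); then the literal 'v', then 3 to 5 of one of [uy] (captured as 'word').
Scanning left to right: at [0:10] match '6936vyyuyy', groups = ('6936', 'vyyuyy'); at [14:21] match '1vuuyyy', groups = ('1', 'vuuyyy').
`findall` packs the 2 group values into a tuple for every match.

[('6936', 'vyyuyy'), ('1', 'vuuyyy')]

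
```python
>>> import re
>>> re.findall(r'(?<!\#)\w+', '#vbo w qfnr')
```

Because the assertion is negative and zero-width, positions next to the forbidden text are skipped.
No capturing groups, so `findall` returns the 3 full match strings.

['bo', 'w', 'qfnr']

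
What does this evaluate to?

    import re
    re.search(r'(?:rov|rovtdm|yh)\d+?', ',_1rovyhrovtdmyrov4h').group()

The match spans [15:19] → 'rov4'.

'rov4'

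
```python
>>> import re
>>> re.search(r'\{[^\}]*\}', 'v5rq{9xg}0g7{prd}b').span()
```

(4, 9)

`search` walks the string left to right and returns the first match it finds.
The match spans [4:9] → '{9xg}'.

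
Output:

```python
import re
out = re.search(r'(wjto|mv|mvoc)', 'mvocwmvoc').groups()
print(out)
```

The match spans [0:2] → 'mv'.
Captured: group 1 = 'mv'.

('mv',)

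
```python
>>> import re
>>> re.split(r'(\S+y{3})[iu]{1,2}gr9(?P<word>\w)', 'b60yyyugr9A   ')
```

['', 'b60yyy', 'A', '   ']

Because the pattern has a capturing group, `split` also inserts each captured text between the pieces.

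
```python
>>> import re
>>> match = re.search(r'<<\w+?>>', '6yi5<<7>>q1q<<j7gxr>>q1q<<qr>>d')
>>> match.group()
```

`search` walks the string left to right and returns the first match it finds.
The match spans [4:9] → '<<7>>'.

'<<7>>'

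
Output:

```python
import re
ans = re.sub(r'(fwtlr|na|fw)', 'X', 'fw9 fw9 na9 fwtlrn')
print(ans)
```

The regex engine tests alternatives in the order written; an earlier branch that matches wins even if a later one would match more.
Matches: at [0:2] → 'fw'; at [4:6] → 'fw'; at [8:10] → 'na'; at [12:17] → 'fwtlr'.
`sub` substitutes 'X' at each match site.

X9 X9 X9 Xn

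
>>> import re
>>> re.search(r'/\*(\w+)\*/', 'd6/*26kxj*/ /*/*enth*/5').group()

'/*26kxj*/'

`search` walks the string left to right and returns the first match it finds.
The match spans [2:11] → '/*26kxj*/'.
Captured: group 1 = '26kxj'.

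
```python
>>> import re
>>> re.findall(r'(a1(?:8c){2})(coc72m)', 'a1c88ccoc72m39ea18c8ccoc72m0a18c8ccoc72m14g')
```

[('a18c8c', 'coc72m'), ('a18c8c', 'coc72m')]

Pattern: the literal 'a1', then the literal '8c' repeated 2 times (captured); then the literal 'coc', then the literal '72m' (captured).
Matches: at [15:27] match 'a18c8ccoc72m', groups = ('a18c8c', 'coc72m'); at [28:40] match 'a18c8ccoc72m', groups = ('a18c8c', 'coc72m').
`findall` packs the 2 group values into a tuple for every match.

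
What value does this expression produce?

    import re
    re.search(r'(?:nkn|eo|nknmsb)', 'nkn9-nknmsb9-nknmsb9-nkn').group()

`re.search` scans for the first position where the pattern succeeds.
The match spans [0:3] → 'nkn'.

'nkn'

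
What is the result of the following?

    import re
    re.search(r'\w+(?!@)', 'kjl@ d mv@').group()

The negative lookahead/lookbehind blocks any match where the forbidden context is present.
`re.search` scans for the first position where the pattern succeeds.
The match spans [0:2] → 'kj'.

'kj'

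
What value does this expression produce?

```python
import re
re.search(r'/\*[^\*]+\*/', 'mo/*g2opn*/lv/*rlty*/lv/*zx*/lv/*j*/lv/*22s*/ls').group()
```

`re.search` tries every starting position until one works.
The match spans [2:11] → '/*g2opn*/'.

'/*g2opn*/'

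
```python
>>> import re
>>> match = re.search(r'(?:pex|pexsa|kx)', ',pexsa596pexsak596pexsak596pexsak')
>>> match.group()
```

Alternation tries branches left to right and keeps the first one that lets the overall match succeed at that position.
The match spans [1:4] → 'pex'.

'pex'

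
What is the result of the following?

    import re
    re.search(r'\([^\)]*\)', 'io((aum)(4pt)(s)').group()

'((aum)'

`search` walks the string left to right and returns the first match it finds.
The match spans [2:8] → '((aum)'.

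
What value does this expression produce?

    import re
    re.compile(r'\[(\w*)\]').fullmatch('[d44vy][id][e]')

For `fullmatch`, every character of the input must be accounted for by the pattern.
Here the pattern can't cover the whole string, so the call returns None.

None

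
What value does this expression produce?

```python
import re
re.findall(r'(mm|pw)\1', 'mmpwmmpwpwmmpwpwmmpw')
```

['pw', 'pw']

A backreference is literal: `\1` must see the identical characters the first group matched.
With a single group, `findall` returns only what that group captured — 2 items.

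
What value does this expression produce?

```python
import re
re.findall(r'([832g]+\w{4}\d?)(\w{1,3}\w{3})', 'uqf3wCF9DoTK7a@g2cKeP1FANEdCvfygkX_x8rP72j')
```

This matches one or more of one of [832g], then exactly 4 of a word character, then optionally a digit (captured); then 1 to 3 of a word character, then exactly 3 of a word character (captured).
Walking the string: at [3:14] match '3wCF9DoTK7a', groups = ('3wCF9', 'DoTK7a'); at [15:28] match 'g2cKeP1FANEdC', groups = ('g2cKeP1', 'FANEdC'); at [31:42] match 'gkX_x8rP72j', groups = ('gkX_x8', 'rP72j').
`findall` packs the 2 group values into a tuple for every match.

[('3wCF9', 'DoTK7a'), ('g2cKeP1', 'FANEdC'), ('gkX_x8', 'rP72j')]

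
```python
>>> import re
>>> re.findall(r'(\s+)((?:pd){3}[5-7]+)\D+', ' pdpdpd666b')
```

[(' ', 'pdpdpd666')]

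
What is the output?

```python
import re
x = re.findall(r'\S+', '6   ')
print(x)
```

The pattern matches one or more of a non-whitespace character.
Walking the string: at [0:1] → '6'.
No capturing groups, so `findall` returns the 1 full match string.

['6']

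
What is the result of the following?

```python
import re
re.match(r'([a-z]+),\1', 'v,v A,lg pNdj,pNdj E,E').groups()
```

('v',)

The match spans [0:3] → 'v,v'.
Captured: group 1 = 'v'.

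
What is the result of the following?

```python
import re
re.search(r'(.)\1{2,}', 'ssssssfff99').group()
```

`\1` has to match the exact text group 1 already captured.
Unlike `match`, `search` isn't anchored — it looks for the pattern anywhere in the string.
The match spans [0:6] → 'ssssss'.
Captured: group 1 = 's'.

'ssssss'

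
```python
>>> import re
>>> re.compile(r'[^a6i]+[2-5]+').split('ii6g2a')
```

Each match becomes a cut point; 2 segments remain.

['ii6', 'a']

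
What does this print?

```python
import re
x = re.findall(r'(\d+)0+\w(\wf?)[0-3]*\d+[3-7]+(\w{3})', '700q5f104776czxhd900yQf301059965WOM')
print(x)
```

[('70', '5f', 'czx'), ('90', 'Qf', 'WOM')]

`findall` packs the 3 group values into a tuple for every match.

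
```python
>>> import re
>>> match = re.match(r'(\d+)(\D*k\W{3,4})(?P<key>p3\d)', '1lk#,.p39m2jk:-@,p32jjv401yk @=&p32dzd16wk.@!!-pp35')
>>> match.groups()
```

('1', 'lk#,.', 'p39')

The match spans [0:9] → '1lk#,.p39'.
Captured: group 1 = '1', group 2 = 'lk#,.', group 3 = 'p39'.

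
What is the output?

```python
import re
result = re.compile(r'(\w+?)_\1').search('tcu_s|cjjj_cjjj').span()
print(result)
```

`\1` is not a pattern — it's the concrete string captured by group 1, re-applied verbatim.
`re.search` tries every starting position until one works.
The match spans [6:15] → 'cjjj_cjjj'.
Captured: group 1 = 'cjjj'.

(6, 15)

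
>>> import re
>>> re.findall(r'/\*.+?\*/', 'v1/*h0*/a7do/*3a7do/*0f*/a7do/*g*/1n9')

['/*h0*/', '/*3a7do/*0f*/', '/*g*/']

With the lazy modifier that quantifier settles for the fewest repetitions that let the rest of the pattern succeed (the atoms after it are unaffected and can still be greedy).
No capturing groups, so `findall` returns the 3 full match strings.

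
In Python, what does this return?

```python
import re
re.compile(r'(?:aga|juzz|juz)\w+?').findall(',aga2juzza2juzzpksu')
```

['aga2', 'juzza', 'juzzp']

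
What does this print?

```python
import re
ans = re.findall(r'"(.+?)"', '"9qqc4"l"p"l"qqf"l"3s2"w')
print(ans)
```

With a single group, `findall` returns only what that group captured — 4 items.

['9qqc4', 'p', 'qqf', '3s2']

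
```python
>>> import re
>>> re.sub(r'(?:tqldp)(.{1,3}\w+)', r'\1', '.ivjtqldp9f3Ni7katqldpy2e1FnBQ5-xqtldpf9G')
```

'.ivj9f3Ni7katqldpy2e1FnBQ5-xqtldpf9G'

This matches the literal 'tql', then the literal 'dp' (non-capturing group); then 1 to 3 of any character, then one or more of a word character (captured).
Matches: at [4:31] → 'tqldp9f3Ni7katqldpy2e1FnBQ5'.
Each match is replaced using the text its own group 1 captured.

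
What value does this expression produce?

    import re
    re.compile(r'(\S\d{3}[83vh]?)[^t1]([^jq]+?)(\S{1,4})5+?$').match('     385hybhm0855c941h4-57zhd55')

None

`re.match` only tries the pattern at the start of the string.
Here the string doesn't start with a match, so the call returns None.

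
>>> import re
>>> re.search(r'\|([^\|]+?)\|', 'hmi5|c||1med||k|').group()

'|c|'

Unlike `match`, `search` isn't anchored — it looks for the pattern anywhere in the string.
The match spans [4:7] → '|c|'.
Captured: group 1 = 'c'.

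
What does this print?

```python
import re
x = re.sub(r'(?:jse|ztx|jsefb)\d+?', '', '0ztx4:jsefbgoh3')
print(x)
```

0:jsefbgoh3

Every occurrence is swapped for ''.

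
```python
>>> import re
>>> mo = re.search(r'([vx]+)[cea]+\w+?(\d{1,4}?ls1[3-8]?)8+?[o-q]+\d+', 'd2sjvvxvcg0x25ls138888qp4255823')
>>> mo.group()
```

This matches one or more of one of [vx] (captured); then one or more of one of [cea], then one or more of a word character (lazy); then 1 to 4 of a digit (lazy), then the literal 'ls1', then optionally a character in [3-8] (captured); then one or more of the literal '8' (lazy), then one or more of a character in [o-q], then one or more of a digit.
The match spans [4:31] → 'vvxvcg0x25ls138888qp4255823'.

'vvxvcg0x25ls138888qp4255823'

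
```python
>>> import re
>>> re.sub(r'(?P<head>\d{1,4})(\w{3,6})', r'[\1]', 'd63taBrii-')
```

This matches 1 to 4 of a digit (captured as 'head'); then 3 to 6 of a word character (captured).
Each match is replaced using the text its own group 1 captured.

'd[63]-'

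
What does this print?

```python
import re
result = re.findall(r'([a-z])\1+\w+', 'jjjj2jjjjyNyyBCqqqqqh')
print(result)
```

['j']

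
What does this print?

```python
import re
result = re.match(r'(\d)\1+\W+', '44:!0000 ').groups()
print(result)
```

The match spans [0:4] → '44:!'.
Captured: group 1 = '4'.

('4',)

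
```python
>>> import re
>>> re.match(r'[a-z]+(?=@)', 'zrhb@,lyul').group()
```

`re.match` only tries the pattern at the start of the string.
The match spans [0:4] → 'zrhb'.

'zrhb'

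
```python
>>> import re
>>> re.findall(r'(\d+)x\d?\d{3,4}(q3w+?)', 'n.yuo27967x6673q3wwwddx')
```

Pattern: one or more of a digit (captured); then a literal 'x', then optionally a digit, then 3 to 4 of a digit; then the literal 'q3', then one or more of the literal 'w' (lazy) (captured).
With the lazy modifier that quantifier settles for the fewest repetitions that let the rest of the pattern succeed (the atoms after it are unaffected and can still be greedy).
Scanning left to right: at [5:18] match '27967x6673q3w', groups = ('27967', 'q3w').
With 2 capturing groups, `findall` returns a 2-tuple per match.

[('27967', 'q3w')]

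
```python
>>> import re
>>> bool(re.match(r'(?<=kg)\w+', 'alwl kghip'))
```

False

`re.match` only tries the pattern at the start of the string.
Here the string doesn't start with a match, so the call returns None, and `bool(None)` is False.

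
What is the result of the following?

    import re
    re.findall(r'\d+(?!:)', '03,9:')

['03']

`(?!…)`/`(?<!…)` only lets a position through if the neighbouring text does NOT match; no characters are consumed.
Walking the string: at [0:2] → '03'.
No capturing groups, so `findall` returns the 1 full match string.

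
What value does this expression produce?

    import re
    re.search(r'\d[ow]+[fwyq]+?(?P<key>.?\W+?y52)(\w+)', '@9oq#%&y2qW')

None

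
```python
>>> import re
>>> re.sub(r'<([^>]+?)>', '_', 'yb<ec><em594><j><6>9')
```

'yb____9'

`sub` substitutes '_' at each match site.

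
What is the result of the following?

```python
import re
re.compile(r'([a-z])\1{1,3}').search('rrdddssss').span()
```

A backreference is literal: `\1` must see the identical characters the first group matched.
`re.search` tries every starting position until one works.
The match spans [0:2] → 'rr'.
Captured: group 1 = 'r'.

(0, 2)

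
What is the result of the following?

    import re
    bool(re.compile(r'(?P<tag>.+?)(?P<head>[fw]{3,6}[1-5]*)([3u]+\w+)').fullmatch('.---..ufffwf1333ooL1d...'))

False

The pattern matches one or more of any character (lazy) (captured as 'tag'); then 3 to 6 of one of [fw], then zero or more of a character in [1-5] (captured as 'head'); then one or more of one of [3u], then one or more of a word character (captured).
`re.fullmatch` is like wrapping the pattern in `^…$` (in single-line mode).
Here there's no way to consume every character, so the call returns None, and `bool(None)` is False.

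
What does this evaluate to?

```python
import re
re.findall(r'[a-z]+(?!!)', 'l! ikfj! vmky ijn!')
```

`(?!…)`/`(?<!…)` only lets a position through if the neighbouring text does NOT match; no characters are consumed.
With no groups in the pattern, `findall` gives back each whole match — 3 here.

['ikf', 'vmky', 'ij']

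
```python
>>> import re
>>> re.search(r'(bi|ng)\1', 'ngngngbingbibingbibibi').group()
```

'ngng'

`\1` has to match the exact text group 1 already captured.
`re.search` scans for the first position where the pattern succeeds.
The match spans [0:4] → 'ngng'.
Captured: group 1 = 'ng'.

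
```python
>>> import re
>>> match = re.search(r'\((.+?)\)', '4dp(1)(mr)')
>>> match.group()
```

With the lazy modifier that quantifier settles for the fewest repetitions that let the rest of the pattern succeed (the atoms after it are unaffected and can still be greedy).
Unlike `match`, `search` isn't anchored — it looks for the pattern anywhere in the string.
The match spans [3:6] → '(1)'.
Captured: group 1 = '1'.

'(1)'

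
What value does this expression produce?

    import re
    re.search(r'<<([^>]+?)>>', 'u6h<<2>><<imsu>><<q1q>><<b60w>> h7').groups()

Unlike `match`, `search` isn't anchored — it looks for the pattern anywhere in the string.
The match spans [3:8] → '<<2>>'.
Captured: group 1 = '2'.

('2',)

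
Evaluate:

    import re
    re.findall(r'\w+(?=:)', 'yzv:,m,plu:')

The `(?=…)`/`(?<=…)` assertion just peeks at neighbouring text; it doesn't advance the match position.
No capturing groups, so `findall` returns the 2 full match strings.

['yzv', 'plu']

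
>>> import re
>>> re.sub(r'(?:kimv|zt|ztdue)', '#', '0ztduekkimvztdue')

Alternation isn't longest-match — the leftmost alternative that fits at this position is chosen.
`sub` substitutes '#' at each match site.

'0#duek##due'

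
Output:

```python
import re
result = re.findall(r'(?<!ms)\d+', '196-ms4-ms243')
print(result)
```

['196', '43']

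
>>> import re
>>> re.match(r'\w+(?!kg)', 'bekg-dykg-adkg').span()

(0, 4)

With `match`, the pattern is implicitly anchored at the beginning.
The match spans [0:4] → 'bekg'.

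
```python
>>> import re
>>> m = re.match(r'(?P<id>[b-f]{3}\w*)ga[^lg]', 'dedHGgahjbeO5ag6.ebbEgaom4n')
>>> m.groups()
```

('dedHG',)

The match spans [0:8] → 'dedHGgah'.
Captured: group 1 = 'dedHG'.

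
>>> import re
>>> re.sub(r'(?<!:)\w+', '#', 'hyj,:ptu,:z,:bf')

Because the assertion is negative and zero-width, positions next to the forbidden text are skipped.
Matches: at [0:3] → 'hyj'; at [6:8] → 'tu'; at [14:15] → 'f'.
Each match is replaced by '#'.

'#,:p#,:z,:b#'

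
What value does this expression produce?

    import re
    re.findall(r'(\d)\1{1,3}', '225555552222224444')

`\1` is not a pattern — it's the concrete string captured by group 1, re-applied verbatim.
`findall` collects group 1 from each match (6 total).

['2', '5', '5', '2', '2', '4']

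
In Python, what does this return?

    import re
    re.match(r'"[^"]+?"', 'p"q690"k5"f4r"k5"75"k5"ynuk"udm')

`match` is anchored at position 0; if the pattern doesn't fit there, it returns None.
Here position 0 doesn't satisfy it, so the call returns None.

None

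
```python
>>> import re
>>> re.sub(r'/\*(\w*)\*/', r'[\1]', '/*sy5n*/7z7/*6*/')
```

'[sy5n]7z7[6]'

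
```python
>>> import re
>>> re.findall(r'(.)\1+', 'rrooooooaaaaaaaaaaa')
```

`\1` has to match the exact text group 1 already captured.
`findall` collects group 1 from each match (3 total).

['r', 'o', 'a']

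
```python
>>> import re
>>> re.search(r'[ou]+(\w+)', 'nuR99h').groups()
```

Pattern: one or more of one of [ou]; then one or more of a word character (captured).
`re.search` tries every starting position until one works.
The match spans [1:6] → 'uR99h'.
Captured: group 1 = 'R99h'.

('R99h',)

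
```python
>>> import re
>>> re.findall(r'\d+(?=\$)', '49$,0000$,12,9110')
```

['49', '0000']

The positive lookaround only admits positions where the adjacent text matches; those characters stay outside the span.
Matches: at [0:2] → '49'; at [4:8] → '0000'.
No capturing groups, so `findall` returns the 2 full match strings.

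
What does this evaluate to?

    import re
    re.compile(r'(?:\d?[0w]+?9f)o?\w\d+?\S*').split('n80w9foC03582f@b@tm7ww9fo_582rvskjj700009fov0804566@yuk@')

Pattern: optionally a digit, then one or more of one of [0w] (lazy), then the literal '9f' (non-capturing group); then optionally the literal 'o', then a word character, then one or more of a digit (lazy); then zero or more of a non-whitespace character.
Matches to split on: at [1:56] → '80w9foC03582f@b@tm7ww9fo_582rvskjj700009fov0804566@yuk@'.
`split` removes every match and returns the 2 fragments in between.

['n', '']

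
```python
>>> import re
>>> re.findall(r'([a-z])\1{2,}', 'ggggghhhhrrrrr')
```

['g', 'h', 'r']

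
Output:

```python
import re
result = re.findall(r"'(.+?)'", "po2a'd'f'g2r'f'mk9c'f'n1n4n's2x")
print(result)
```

['d', 'g2r', 'mk9c', 'n1n4n']

A non-greedy quantifier consumes as few characters as it can — just enough that the remainder of the pattern still matches from where it stops; whatever follows it matches normally.
Matches: at [4:7] match "'d'", group 1 = 'd'; at [8:13] match "'g2r'", group 1 = 'g2r'; at [14:20] match "'mk9c'", group 1 = 'mk9c'; at [21:28] match "'n1n4n'", group 1 = 'n1n4n'.
Because there's exactly one group, `findall` drops the full match and keeps group 1 from each hit.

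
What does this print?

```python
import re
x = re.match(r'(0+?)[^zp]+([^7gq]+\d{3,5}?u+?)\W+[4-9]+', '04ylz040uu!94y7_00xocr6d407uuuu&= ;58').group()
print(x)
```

04ylz040uu!94

This matches one or more of a literal '0' (lazy) (captured); then one or more of any character except [zp]; then one or more of any character except [7gq], then 3 to 5 of a digit (lazy), then one or more of a literal 'u' (lazy) (captured); then one or more of a non-word character, then one or more of a character in [4-9].
`re.match` only tries the pattern at the start of the string.
The match spans [0:13] → '04ylz040uu!94'.
Captured: group 1 = '0', group 2 = 'z040uu'.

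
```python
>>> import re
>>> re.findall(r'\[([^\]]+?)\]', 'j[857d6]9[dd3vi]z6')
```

Scanning left to right: at [1:8] match '[857d6]', group 1 = '857d6'; at [9:16] match '[dd3vi]', group 1 = 'dd3vi'.
With a single group, `findall` returns only what that group captured — 2 items.

['857d6', 'dd3vi']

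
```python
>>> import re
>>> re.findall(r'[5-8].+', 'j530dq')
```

['530dq']

Pattern: a character in [5-8]; then one or more of any character.
Walking the string: at [1:6] → '530dq'.
Since nothing is captured, `findall` lists the 1 matched substring directly.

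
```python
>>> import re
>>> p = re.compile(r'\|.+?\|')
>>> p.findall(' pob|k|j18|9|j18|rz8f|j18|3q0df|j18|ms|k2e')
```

['|k|', '|9|', '|rz8f|', '|3q0df|', '|ms|']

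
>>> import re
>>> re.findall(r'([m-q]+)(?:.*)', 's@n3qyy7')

This matches one or more of a character in [m-q] (captured); then zero or more of any character (non-capturing group).
`findall` collects group 1 from the one match (1 total).

['n']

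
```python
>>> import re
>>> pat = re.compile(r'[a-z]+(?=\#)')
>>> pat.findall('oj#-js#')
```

['oj', 'js']

The lookaround is zero-width — it requires the adjacent text to match without consuming it, so the asserted text isn't part of the match.
Scanning left to right: at [0:2] → 'oj'; at [4:6] → 'js'.
With no groups in the pattern, `findall` gives back each whole match — 2 here.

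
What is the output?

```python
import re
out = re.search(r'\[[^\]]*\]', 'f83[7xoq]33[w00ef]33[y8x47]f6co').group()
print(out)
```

[7xoq]

`search` walks the string left to right and returns the first match it finds.
The match spans [3:9] → '[7xoq]'.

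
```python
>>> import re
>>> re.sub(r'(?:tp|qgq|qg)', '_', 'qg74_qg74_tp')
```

'_74__74__'

`sub` substitutes '_' at each match site.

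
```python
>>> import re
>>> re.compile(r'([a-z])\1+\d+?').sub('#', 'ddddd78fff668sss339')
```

After group 1 captures some text, `\1` only succeeds where that same text appears again.
`sub` substitutes '#' at each match site.

'#8#68#39'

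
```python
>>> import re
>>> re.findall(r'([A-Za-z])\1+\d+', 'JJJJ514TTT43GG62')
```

`\1` is not a pattern — it's the concrete string captured by group 1, re-applied verbatim.
`findall` collects group 1 from each match (3 total).

['J', 'T', 'G']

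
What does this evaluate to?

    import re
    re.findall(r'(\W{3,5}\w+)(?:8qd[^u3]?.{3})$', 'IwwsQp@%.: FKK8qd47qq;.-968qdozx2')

This matches 3 to 5 of a non-word character, then one or more of a word character (captured); then the literal '8qd', then optionally any character except [u3], then exactly 3 of any character (non-capturing group); then anchored at the end.
Walking the string: at [21:33] match ';.-968qdozx2', group 1 = ';.-96'.
Because there's exactly one group, `findall` drops the full match and keeps group 1 from the one hit.

[';.-96']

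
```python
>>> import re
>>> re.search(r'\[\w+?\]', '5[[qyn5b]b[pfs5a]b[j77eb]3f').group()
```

'[qyn5b]'

`search` walks the string left to right and returns the first match it finds.
The match spans [2:9] → '[qyn5b]'.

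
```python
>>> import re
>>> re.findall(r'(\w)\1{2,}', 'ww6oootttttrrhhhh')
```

['o', 't', 'h']

A backreference is literal: `\1` must see the identical characters the first group matched.
Scanning left to right: at [3:6] match 'ooo', group 1 = 'o'; at [6:11] match 'ttttt', group 1 = 't'; at [13:17] match 'hhhh', group 1 = 'h'.
`findall` collects group 1 from each match (3 total).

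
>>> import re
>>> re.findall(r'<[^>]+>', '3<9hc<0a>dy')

['<9hc<0a>']

Since nothing is captured, `findall` lists the 1 matched substring directly.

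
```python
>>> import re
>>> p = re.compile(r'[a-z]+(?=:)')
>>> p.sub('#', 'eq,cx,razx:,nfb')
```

The lookaround is zero-width — it requires the adjacent text to match without consuming it, so the asserted text isn't part of the match.
Matches: at [6:10] → 'razx'.
`sub` substitutes '#' at each match site.

'eq,cx,#:,nfb'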